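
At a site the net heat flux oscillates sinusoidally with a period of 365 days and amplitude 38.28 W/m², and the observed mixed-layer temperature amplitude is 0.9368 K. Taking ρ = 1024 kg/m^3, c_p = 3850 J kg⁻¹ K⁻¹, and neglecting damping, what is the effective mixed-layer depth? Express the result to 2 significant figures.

52 m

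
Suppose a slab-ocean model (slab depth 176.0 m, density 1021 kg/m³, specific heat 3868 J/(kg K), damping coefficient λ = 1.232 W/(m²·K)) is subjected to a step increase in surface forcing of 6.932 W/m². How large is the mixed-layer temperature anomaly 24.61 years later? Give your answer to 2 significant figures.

4.2 K

Areal heat capacity C = ρ c_p D = 1021 × 3868 × 176.0 = 6.95×10^8 J m⁻² K⁻¹.
τ = C / λ = 6.95×10^8 / 1.232 = 5.64×10^8 s.
Equilibrium anomaly ΔT_eq = F / λ = 6.932 / 1.232 = 5.63 K.
t = 24.61 years = 7.77×10^8 s, so t/τ = 1.38.
ΔT(t) = ΔT_eq (1 − e^(−t/τ)) = 5.63 × (1 − e^−1.38) = 4.21 K.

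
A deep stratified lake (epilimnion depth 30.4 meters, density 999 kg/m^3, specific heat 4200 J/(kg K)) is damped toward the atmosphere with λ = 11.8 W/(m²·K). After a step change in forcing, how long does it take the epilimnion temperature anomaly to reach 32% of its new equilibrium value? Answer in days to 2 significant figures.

Areal heat capacity C = ρ c_p D = 999 × 4200 × 30.4 = 1.28×10^8 J m⁻² K⁻¹.
τ = C / λ = 1.28×10^8 / 11.8 = 1.08×10^7 s.
Fraction reached: 1 − e^(−t/τ) = 0.32 ⇒ t = −τ ln(1 − 0.32) = τ × 0.386.
t = 4.17×10^6 s = 48.3 days.

48 days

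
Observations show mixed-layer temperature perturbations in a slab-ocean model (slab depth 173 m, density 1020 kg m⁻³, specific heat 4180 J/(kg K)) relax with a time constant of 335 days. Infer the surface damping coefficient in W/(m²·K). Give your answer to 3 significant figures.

Areal heat capacity C = ρ c_p D = 1020 × 4180 × 173 = 7.38×10^8 J/(m^2 K).
τ = 335 days = 2.89×10^7 s.
λ = C / τ = 7.38×10^8 / 2.89×10^7 = 25.5 W/(m²·K).

25.5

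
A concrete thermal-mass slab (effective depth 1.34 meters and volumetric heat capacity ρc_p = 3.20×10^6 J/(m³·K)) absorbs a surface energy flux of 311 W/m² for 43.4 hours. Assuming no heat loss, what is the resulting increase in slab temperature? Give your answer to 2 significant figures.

11 K

Areal heat capacity C = ρc_p × D = 3.20×10^6 × 1.34 = 4.29×10^6 J/(m²·K).
Net heat input Q = F Δt = 311 × (43.4 hours × 3600 s/hour) = 4.86×10^7 J/m².
ΔT = Q / C = 4.86×10^7 / 4.29×10^6 = 11.3 K.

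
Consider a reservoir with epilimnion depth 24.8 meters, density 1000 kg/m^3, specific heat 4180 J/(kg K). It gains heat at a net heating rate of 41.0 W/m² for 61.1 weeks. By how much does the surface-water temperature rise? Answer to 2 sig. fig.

15 K

Areal heat capacity C = ρ c_p D = 1000 × 4180 × 24.8 = 1.04×10^8 J/(m^2 K).
Net heat input Q = F Δt = 41.0 × (61.1 weeks × 6.048×10^5 s/week) = 1.52×10^9 J/m².
ΔT = Q / C = 1.52×10^9 / 1.04×10^8 = 14.6 K.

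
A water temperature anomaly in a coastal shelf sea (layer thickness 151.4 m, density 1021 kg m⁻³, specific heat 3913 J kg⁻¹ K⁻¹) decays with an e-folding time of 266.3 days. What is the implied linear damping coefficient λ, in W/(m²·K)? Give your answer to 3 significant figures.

Areal heat capacity C = ρ c_p D = 1021 × 3913 × 151.4 = 6.05×10^8 J m⁻² K⁻¹.
τ = 266.3 days = 2.30×10^7 s.
λ = C / τ = 6.05×10^8 / 2.30×10^7 = 26.3 W/(m²·K).

26.3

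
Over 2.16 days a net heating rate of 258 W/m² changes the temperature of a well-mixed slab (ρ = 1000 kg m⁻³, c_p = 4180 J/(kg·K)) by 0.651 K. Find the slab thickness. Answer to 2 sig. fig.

18 m

Heat input Q = F Δt = 258 × 1.87×10^5 s = 4.81×10^7 J/m².
Required areal heat capacity C = Q / ΔT = 7.40×10^7 J/(m²·K).
Depth D = C / (ρ c_p) = 7.40×10^7 / (1000 × 4180) = 17.7 m.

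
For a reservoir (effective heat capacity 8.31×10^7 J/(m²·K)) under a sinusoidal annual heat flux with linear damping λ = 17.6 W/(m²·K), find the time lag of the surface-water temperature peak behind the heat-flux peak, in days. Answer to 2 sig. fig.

Areal heat capacity C = 8.31×10^7 J/(m²·K) (given).
ω = 2π / 3.15×10^7 s = 1.99×10^-7 s⁻¹.
Phase lag φ = arctan(Cω/λ) = arctan(16.6/17.6) = 0.755 rad.
Time lag = φ / ω = 0.755 / 1.99×10^-7 = 3.79×10^6 s = 43.9 days.

44 days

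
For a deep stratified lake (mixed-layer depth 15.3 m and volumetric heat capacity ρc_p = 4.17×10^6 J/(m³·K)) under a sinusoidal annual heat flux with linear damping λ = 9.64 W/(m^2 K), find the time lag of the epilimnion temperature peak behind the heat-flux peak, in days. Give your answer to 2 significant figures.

Areal heat capacity C = ρc_p × D = 4.17×10^6 × 15.3 = 6.38×10^7 J m⁻² K⁻¹.
ω = 2π / 3.15×10^7 s = 1.99×10^-7 s⁻¹.
Phase lag φ = arctan(Cω/λ) = arctan(12.7/9.64) = 0.922 rad.
Time lag = φ / ω = 0.922 / 1.99×10^-7 = 4.63×10^6 s = 53.6 days.

54 days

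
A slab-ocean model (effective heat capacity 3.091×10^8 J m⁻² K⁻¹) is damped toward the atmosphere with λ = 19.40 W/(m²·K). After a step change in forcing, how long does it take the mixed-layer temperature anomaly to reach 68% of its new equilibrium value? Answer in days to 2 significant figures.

210 days

Areal heat capacity C = 3.091×10^8 J m⁻² K⁻¹ (given).
τ = C / λ = 3.09×10^8 / 19.40 = 1.59×10^7 s.
Fraction reached: 1 − e^(−t/τ) = 0.68 ⇒ t = −τ ln(1 − 0.68) = τ × 1.14.
t = 1.82×10^7 s = 210 days.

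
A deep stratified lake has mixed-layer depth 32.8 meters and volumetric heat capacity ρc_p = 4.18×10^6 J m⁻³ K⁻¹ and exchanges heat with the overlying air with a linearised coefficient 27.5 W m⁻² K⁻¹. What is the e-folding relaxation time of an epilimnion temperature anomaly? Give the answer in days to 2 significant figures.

58 days

Areal heat capacity C = ρc_p × D = 4.18×10^6 × 32.8 = 1.37×10^8 J m⁻² K⁻¹.
Relaxation time τ = C / λ = 1.37×10^8 / 27.5 = 4.99×10^6 s.
In days: 4.99×10^6 s / (86400 s/day) = 57.7 days.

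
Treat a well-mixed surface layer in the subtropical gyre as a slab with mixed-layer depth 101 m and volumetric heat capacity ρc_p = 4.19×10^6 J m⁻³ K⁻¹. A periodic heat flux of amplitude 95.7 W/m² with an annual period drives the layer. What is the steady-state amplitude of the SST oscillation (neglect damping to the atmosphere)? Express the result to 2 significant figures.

1.1 K

Areal heat capacity C = ρc_p × D = 4.19×10^6 × 101 = 4.23×10^8 J/(m^2 K).
Angular frequency ω = 2π / T = 2π / 3.15×10^7 s = 1.99×10^-7 s⁻¹.
Cω = 4.23×10^8 × 1.99×10^-7 = 84.3 W/(m²·K).
Amplitude A = F₀ / (Cω) = 95.7 / 84.3 = 1.14 K.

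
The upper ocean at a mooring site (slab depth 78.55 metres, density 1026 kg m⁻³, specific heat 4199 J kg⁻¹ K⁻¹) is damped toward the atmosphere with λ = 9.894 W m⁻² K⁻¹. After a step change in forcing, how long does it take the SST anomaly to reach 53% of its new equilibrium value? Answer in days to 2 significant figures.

300 days

Areal heat capacity C = ρ c_p D = 1026 × 4199 × 78.55 = 3.38×10^8 J/(m^2 K).
τ = C / λ = 3.38×10^8 / 9.894 = 3.42×10^7 s.
Fraction reached: 1 − e^(−t/τ) = 0.53 ⇒ t = −τ ln(1 − 0.53) = τ × 0.755.
t = 2.58×10^7 s = 299 days.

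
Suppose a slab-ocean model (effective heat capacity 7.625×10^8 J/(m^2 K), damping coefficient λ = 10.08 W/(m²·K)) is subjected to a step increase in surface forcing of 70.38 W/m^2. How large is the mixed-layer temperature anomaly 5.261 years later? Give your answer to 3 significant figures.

Areal heat capacity C = 7.625×10^8 J/(m^2 K) (given).
τ = C / λ = 7.62×10^8 / 10.08 = 7.56×10^7 s.
Equilibrium anomaly ΔT_eq = F / λ = 70.38 / 10.08 = 6.98 K.
t = 5.261 years = 1.66×10^8 s, so t/τ = 2.19.
ΔT(t) = ΔT_eq (1 − e^(−t/τ)) = 6.98 × (1 − e^−2.19) = 6.20 K.

6.20 K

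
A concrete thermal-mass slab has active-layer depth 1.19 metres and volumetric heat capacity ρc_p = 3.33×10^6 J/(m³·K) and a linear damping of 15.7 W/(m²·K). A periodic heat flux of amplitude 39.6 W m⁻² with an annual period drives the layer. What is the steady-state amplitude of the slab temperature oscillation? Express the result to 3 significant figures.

2.52 K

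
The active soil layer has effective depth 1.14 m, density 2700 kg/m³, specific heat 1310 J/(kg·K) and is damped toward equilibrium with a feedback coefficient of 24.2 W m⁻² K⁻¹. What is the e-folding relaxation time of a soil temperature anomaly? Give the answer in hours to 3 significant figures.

Areal heat capacity C = ρ c_p D = 2700 × 1310 × 1.14 = 4.03×10^6 J/(m²·K).
Relaxation time τ = C / λ = 4.03×10^6 / 24.2 = 1.67×10^5 s.
In hours: 1.67×10^5 s / (3600 s/hour) = 46.3 hours.

46.3 hours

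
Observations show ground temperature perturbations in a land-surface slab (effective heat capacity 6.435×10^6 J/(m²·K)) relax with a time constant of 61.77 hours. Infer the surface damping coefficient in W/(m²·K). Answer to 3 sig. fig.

Areal heat capacity C = 6.435×10^6 J/(m²·K) (given).
τ = 61.77 hours = 2.22×10^5 s.
λ = C / τ = 6.44×10^6 / 2.22×10^5 = 28.9 W/(m²·K).

28.9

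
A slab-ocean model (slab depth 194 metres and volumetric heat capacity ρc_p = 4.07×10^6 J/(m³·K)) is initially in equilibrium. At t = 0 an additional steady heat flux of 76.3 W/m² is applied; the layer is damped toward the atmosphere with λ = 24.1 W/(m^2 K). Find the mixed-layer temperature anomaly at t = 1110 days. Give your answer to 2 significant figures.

3.0 K

Areal heat capacity C = ρc_p × D = 4.07×10^6 × 194 = 7.90×10^8 J/(m²·K).
τ = C / λ = 7.90×10^8 / 24.1 = 3.28×10^7 s.
Equilibrium anomaly ΔT_eq = F / λ = 76.3 / 24.1 = 3.17 K.
t = 1110 days = 9.59×10^7 s, so t/τ = 2.93.
ΔT(t) = ΔT_eq (1 − e^(−t/τ)) = 3.17 × (1 − e^−2.93) = 3.00 K.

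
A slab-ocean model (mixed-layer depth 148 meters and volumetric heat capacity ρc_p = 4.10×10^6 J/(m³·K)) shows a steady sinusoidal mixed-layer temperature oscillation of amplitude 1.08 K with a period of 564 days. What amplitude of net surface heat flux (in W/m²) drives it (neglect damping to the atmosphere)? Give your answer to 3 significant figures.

84.5

Areal heat capacity C = ρc_p × D = 4.10×10^6 × 148 = 6.07×10^8 J m⁻² K⁻¹.
ω = 2π / 4.87×10^7 s = 1.29×10^-7 s⁻¹.
Cω = 6.07×10^8 × 1.29×10^-7 = 78.2 W/(m²·K).
F₀ = A × Cω = 1.08 × 78.2 = 84.5 W/m².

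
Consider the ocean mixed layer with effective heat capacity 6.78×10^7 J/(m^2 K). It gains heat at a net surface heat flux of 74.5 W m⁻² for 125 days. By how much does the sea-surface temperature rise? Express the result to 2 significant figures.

12 K

Areal heat capacity C = 6.78×10^7 J/(m^2 K) (given).
Net heat input Q = F Δt = 74.5 × (125 days × 86400 s/day) = 8.05×10^8 J/m².
ΔT = Q / C = 8.05×10^8 / 6.78×10^7 = 11.9 K.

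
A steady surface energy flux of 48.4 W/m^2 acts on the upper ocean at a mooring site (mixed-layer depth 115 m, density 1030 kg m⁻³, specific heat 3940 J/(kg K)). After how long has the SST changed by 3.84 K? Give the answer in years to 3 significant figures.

Areal heat capacity C = ρ c_p D = 1030 × 3940 × 115 = 4.67×10^8 J/(m^2 K).
Time required: Δt = C ΔT / F = 4.67×10^8 × 3.84 / 48.4 = 3.70×10^7 s.
In years: 3.70×10^7 s / (3.156×10^7 s/year) = 1.17 years.

1.17 years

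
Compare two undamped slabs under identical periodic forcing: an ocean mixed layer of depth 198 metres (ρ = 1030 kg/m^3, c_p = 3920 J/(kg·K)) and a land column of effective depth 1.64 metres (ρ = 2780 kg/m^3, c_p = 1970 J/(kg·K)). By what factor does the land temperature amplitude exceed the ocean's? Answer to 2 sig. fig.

C_ocean = 1030 × 3920 × 198 = 7.99×10^8 J/(m²·K).
C_land = 2780 × 1970 × 1.64 = 8.98×10^6 J/(m²·K).
Undamped amplitude ∝ 1/C, so A_land/A_ocean = C_ocean/C_land = 89.0.

89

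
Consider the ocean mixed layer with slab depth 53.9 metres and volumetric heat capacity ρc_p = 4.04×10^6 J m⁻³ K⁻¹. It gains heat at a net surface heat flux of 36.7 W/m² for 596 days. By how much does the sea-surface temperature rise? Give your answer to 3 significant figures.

8.68 K

Areal heat capacity C = ρc_p × D = 4.04×10^6 × 53.9 = 2.18×10^8 J/(m^2 K).
Net heat input Q = F Δt = 36.7 × (596 days × 86400 s/day) = 1.89×10^9 J/m².
ΔT = Q / C = 1.89×10^9 / 2.18×10^8 = 8.68 K.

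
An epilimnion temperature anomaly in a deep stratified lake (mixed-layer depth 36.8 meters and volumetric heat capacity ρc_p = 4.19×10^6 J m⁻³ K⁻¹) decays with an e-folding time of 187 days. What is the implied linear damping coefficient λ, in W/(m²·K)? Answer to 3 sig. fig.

9.54

Areal heat capacity C = ρc_p × D = 4.19×10^6 × 36.8 = 1.54×10^8 J m⁻² K⁻¹.
τ = 187 days = 1.62×10^7 s.
λ = C / τ = 1.54×10^8 / 1.62×10^7 = 9.54 W/(m²·K).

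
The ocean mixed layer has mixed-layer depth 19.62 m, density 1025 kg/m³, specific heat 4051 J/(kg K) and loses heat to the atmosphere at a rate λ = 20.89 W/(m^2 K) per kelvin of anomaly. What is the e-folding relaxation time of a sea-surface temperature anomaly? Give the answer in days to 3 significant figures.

45.1 days

Areal heat capacity C = ρ c_p D = 1025 × 4051 × 19.62 = 8.15×10^7 J m⁻² K⁻¹.
Relaxation time τ = C / λ = 8.15×10^7 / 20.89 = 3.90×10^6 s.
In days: 3.90×10^6 s / (86400 s/day) = 45.1 days.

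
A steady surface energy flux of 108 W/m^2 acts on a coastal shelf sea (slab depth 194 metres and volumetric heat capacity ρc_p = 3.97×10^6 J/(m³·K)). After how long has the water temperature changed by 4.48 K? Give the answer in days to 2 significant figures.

Areal heat capacity C = ρc_p × D = 3.97×10^6 × 194 = 7.70×10^8 J/(m^2 K).
Time required: Δt = C ΔT / F = 7.70×10^8 × 4.48 / 108 = 3.19×10^7 s.
In days: 3.19×10^7 s / (86400 s/day) = 370 days.

370 days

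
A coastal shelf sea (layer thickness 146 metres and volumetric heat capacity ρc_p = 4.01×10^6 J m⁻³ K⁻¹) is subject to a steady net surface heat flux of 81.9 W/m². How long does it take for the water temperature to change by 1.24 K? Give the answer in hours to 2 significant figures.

Areal heat capacity C = ρc_p × D = 4.01×10^6 × 146 = 5.85×10^8 J m⁻² K⁻¹.
Time required: Δt = C ΔT / F = 5.85×10^8 × 1.24 / 81.9 = 8.86×10^6 s.
In hours: 8.86×10^6 s / (3600 s/hour) = 2460 hours.

2500 hours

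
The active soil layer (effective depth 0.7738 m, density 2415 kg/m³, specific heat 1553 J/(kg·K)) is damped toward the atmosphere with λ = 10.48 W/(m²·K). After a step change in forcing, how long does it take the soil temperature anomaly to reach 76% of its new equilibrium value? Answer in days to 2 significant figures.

Areal heat capacity C = ρ c_p D = 2415 × 1553 × 0.7738 = 2.90×10^6 J/(m²·K).
τ = C / λ = 2.90×10^6 / 10.48 = 2.77×10^5 s.
Fraction reached: 1 − e^(−t/τ) = 0.76 ⇒ t = −τ ln(1 − 0.76) = τ × 1.43.
t = 3.95×10^5 s = 4.57 days.

4.6 days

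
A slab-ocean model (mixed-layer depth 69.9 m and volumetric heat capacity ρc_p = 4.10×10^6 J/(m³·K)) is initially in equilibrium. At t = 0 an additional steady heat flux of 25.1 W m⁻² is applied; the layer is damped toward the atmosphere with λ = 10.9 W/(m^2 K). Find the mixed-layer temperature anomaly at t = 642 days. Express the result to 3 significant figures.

Areal heat capacity C = ρc_p × D = 4.10×10^6 × 69.9 = 2.87×10^8 J/(m²·K).
τ = C / λ = 2.87×10^8 / 10.9 = 2.63×10^7 s.
Equilibrium anomaly ΔT_eq = F / λ = 25.1 / 10.9 = 2.30 K.
t = 642 days = 5.55×10^7 s, so t/τ = 2.11.
ΔT(t) = ΔT_eq (1 − e^(−t/τ)) = 2.30 × (1 − e^−2.11) = 2.02 K.

2.02 K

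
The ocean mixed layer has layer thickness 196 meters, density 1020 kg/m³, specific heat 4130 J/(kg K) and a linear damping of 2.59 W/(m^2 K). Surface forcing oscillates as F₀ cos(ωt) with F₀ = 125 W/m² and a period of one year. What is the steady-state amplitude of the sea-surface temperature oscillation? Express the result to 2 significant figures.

0.76 K

Areal heat capacity C = ρ c_p D = 1020 × 4130 × 196 = 8.26×10^8 J/(m²·K).
Angular frequency ω = 2π / T = 2π / 3.15×10^7 s = 1.99×10^-7 s⁻¹.
√((Cω)² + λ²) = √((165)² + 2.59²) = 165 W/(m²·K).
Amplitude A = F₀ / √((Cω)²+λ²) = 125 / 165 = 0.760 K.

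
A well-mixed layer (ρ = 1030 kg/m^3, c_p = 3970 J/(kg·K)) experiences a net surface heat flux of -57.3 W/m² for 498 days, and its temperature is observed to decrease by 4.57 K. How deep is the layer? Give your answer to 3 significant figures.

132 m

Heat input Q = F Δt = -57.3 × 4.30×10^7 s = -2.47×10^9 J/m².
Required areal heat capacity C = Q / ΔT = 5.39×10^8 J/(m²·K).
Depth D = C / (ρ c_p) = 5.39×10^8 / (1030 × 3970) = 132 m.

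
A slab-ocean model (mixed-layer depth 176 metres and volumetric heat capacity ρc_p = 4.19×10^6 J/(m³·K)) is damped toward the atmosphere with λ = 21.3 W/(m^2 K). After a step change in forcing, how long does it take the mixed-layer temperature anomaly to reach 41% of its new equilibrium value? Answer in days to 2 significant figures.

210 days

Areal heat capacity C = ρc_p × D = 4.19×10^6 × 176 = 7.37×10^8 J/(m²·K).
τ = C / λ = 7.37×10^8 / 21.3 = 3.46×10^7 s.
Fraction reached: 1 − e^(−t/τ) = 0.41 ⇒ t = −τ ln(1 − 0.41) = τ × 0.528.
t = 1.83×10^7 s = 211 days.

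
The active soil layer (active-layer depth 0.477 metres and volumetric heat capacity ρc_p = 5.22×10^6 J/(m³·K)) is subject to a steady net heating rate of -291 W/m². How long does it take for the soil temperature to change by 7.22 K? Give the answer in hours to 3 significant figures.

17.2 hours

Areal heat capacity C = ρc_p × D = 5.22×10^6 × 0.477 = 2.49×10^6 J/(m^2 K).
Time required: Δt = C ΔT / F = 2.49×10^6 × -7.22 / -291 = 61800 s.
In hours: 61800 s / (3600 s/hour) = 17.2 hours.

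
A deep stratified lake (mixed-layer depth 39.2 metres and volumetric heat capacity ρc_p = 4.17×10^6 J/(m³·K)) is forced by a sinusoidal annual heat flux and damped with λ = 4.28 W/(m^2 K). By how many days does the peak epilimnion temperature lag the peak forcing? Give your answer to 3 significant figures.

83.7 days

Areal heat capacity C = ρc_p × D = 4.17×10^6 × 39.2 = 1.63×10^8 J/(m^2 K).
ω = 2π / 3.15×10^7 s = 1.99×10^-7 s⁻¹.
Phase lag φ = arctan(Cω/λ) = arctan(32.6/4.28) = 1.44 rad.
Time lag = φ / ω = 1.44 / 1.99×10^-7 = 7.23×10^6 s = 83.7 days.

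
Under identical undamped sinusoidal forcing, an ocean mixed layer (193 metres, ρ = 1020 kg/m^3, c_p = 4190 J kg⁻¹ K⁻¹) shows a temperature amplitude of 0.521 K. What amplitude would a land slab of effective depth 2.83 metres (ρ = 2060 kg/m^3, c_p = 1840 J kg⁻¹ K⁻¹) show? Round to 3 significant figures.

C_ocean = 8.25×10^8 J/(m²·K); C_land = 1.07×10^7 J/(m²·K).
A ∝ 1/C ⇒ A_land = A_ocean × C_ocean/C_land = 0.521 × 76.9 = 40.1 K.

40.1 K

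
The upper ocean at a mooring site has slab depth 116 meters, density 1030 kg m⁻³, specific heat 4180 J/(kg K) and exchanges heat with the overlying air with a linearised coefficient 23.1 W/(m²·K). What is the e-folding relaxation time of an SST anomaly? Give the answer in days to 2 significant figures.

Areal heat capacity C = ρ c_p D = 1030 × 4180 × 116 = 4.99×10^8 J m⁻² K⁻¹.
Relaxation time τ = C / λ = 4.99×10^8 / 23.1 = 2.16×10^7 s.
In days: 2.16×10^7 s / (86400 s/day) = 250 days.

250 days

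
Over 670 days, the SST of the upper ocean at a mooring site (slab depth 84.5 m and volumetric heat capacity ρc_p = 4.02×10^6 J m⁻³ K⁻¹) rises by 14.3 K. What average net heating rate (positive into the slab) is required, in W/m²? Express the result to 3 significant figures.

Areal heat capacity C = ρc_p × D = 4.02×10^6 × 84.5 = 3.40×10^8 J/(m^2 K).
Required heat per unit area: Q = C ΔT = 3.40×10^8 × 14.3 = 4.86×10^9 J/m².
Flux F = Q / Δt = 4.86×10^9 / 5.79×10^7 s = 83.9 W/m².

83.9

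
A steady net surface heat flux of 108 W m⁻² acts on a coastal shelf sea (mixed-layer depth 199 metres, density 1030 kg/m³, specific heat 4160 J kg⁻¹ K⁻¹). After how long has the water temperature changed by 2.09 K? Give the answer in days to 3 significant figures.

191 days

Areal heat capacity C = ρ c_p D = 1030 × 4160 × 199 = 8.53×10^8 J/(m^2 K).
Time required: Δt = C ΔT / F = 8.53×10^8 × 2.09 / 108 = 1.65×10^7 s.
In days: 1.65×10^7 s / (86400 s/day) = 191 days.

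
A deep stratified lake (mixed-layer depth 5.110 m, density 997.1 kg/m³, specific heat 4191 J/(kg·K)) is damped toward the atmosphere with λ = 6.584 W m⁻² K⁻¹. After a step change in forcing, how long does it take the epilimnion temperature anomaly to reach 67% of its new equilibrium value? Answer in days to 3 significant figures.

Areal heat capacity C = ρ c_p D = 997.1 × 4191 × 5.110 = 2.14×10^7 J/(m²·K).
τ = C / λ = 2.14×10^7 / 6.584 = 3.24×10^6 s.
Fraction reached: 1 − e^(−t/τ) = 0.67 ⇒ t = −τ ln(1 − 0.67) = τ × 1.11.
t = 3.60×10^6 s = 41.6 days.

41.6 days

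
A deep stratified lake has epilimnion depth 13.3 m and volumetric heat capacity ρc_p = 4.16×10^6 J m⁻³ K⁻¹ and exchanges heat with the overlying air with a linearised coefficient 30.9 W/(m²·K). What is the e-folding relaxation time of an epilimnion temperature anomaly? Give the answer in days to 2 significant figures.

21 days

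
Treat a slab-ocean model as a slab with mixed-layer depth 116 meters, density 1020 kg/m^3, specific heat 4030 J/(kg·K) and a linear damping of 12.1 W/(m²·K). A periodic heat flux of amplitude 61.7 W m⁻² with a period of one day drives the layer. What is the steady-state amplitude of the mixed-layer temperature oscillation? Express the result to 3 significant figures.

Areal heat capacity C = ρ c_p D = 1020 × 4030 × 116 = 4.77×10^8 J m⁻² K⁻¹.
Angular frequency ω = 2π / T = 2π / 86400 s = 7.27×10^-5 s⁻¹.
√((Cω)² + λ²) = √((34700)² + 12.1²) = 34700 W/(m²·K).
Amplitude A = F₀ / √((Cω)²+λ²) = 61.7 / 34700 = 0.00178 K.

0.00178 K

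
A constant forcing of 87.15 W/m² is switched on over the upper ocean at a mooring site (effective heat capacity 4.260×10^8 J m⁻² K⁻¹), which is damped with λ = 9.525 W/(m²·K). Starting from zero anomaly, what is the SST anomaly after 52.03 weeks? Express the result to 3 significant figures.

4.62 K

Areal heat capacity C = 4.260×10^8 J m⁻² K⁻¹ (given).
τ = C / λ = 4.26×10^8 / 9.525 = 4.47×10^7 s.
Equilibrium anomaly ΔT_eq = F / λ = 87.15 / 9.525 = 9.15 K.
t = 52.03 weeks = 3.15×10^7 s, so t/τ = 0.704.
ΔT(t) = ΔT_eq (1 − e^(−t/τ)) = 9.15 × (1 − e^−0.704) = 4.62 K.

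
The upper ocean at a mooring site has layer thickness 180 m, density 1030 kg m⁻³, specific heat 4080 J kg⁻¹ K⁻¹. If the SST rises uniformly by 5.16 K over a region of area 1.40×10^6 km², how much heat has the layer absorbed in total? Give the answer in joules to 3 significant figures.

Areal heat capacity C = ρ c_p D = 1030 × 4080 × 180 = 7.56×10^8 J m⁻² K⁻¹.
Heat per unit area: q = C ΔT = 7.56×10^8 × 5.16 = 3.90×10^9 J/m².
Total heat: Q = q × A = 3.90×10^9 × (1.40×10^6 × 10⁶ m²) = 5.46×10^21 J.

5.46×10^21 J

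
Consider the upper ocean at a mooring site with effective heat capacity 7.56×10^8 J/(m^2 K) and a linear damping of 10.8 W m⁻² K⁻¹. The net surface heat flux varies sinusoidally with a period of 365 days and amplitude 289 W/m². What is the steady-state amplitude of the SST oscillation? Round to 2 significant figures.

Areal heat capacity C = 7.56×10^8 J/(m^2 K) (given).
Angular frequency ω = 2π / T = 2π / 3.15×10^7 s = 1.99×10^-7 s⁻¹.
√((Cω)² + λ²) = √((151)² + 10.8²) = 151 W/(m²·K).
Amplitude A = F₀ / √((Cω)²+λ²) = 289 / 151 = 1.91 K.

1.9 K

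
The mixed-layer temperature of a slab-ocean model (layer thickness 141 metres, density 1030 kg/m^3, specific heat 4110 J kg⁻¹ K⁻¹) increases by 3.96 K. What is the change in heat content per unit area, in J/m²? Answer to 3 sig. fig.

2.36×10^9

Areal heat capacity C = ρ c_p D = 1030 × 4110 × 141 = 5.97×10^8 J m⁻² K⁻¹.
ΔQ = C ΔT = 5.97×10^8 × 3.96 = 2.36×10^9 J/m².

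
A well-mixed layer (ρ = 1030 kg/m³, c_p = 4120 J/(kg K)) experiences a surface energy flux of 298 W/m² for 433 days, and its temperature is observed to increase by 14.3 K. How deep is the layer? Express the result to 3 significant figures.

184 m

Heat input Q = F Δt = 298 × 3.74×10^7 s = 1.11×10^10 J/m².
Required areal heat capacity C = Q / ΔT = 7.80×10^8 J/(m²·K).
Depth D = C / (ρ c_p) = 7.80×10^8 / (1030 × 4120) = 184 m.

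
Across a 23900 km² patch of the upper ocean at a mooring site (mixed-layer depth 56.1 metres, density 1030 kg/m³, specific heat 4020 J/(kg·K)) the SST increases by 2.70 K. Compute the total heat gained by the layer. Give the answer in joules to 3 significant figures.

1.50×10^19 J

Areal heat capacity C = ρ c_p D = 1030 × 4020 × 56.1 = 2.32×10^8 J/(m²·K).
Heat per unit area: q = C ΔT = 2.32×10^8 × 2.70 = 6.27×10^8 J/m².
Total heat: Q = q × A = 6.27×10^8 × (23900 × 10⁶ m²) = 1.50×10^19 J.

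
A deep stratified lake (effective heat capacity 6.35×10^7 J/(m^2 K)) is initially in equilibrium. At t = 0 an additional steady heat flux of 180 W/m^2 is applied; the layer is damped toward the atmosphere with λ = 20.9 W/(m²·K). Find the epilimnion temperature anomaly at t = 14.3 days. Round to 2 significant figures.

Areal heat capacity C = 6.35×10^7 J/(m^2 K) (given).
τ = C / λ = 6.35×10^7 / 20.9 = 3.04×10^6 s.
Equilibrium anomaly ΔT_eq = F / λ = 180 / 20.9 = 8.61 K.
t = 14.3 days = 1.24×10^6 s, so t/τ = 0.407.
ΔT(t) = ΔT_eq (1 − e^(−t/τ)) = 8.61 × (1 − e^−0.407) = 2.88 K.

2.9 K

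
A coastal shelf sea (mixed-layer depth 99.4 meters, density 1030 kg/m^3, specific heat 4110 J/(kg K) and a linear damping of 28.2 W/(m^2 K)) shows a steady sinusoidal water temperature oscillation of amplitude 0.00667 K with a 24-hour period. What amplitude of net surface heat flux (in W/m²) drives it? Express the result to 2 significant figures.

200

Areal heat capacity C = ρ c_p D = 1030 × 4110 × 99.4 = 4.21×10^8 J/(m^2 K).
ω = 2π / 86400 s = 7.27×10^-5 s⁻¹.
√((Cω)² + λ²) = √((30600)² + 28.2²) = 30600 W/(m²·K).
F₀ = A × √((Cω)²+λ²) = 0.00667 × 30600 = 204 W/m².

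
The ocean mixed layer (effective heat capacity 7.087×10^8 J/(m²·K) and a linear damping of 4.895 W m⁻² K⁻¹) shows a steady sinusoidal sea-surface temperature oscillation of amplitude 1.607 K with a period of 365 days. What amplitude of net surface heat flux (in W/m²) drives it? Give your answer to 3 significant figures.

227

Areal heat capacity C = 7.087×10^8 J/(m²·K) (given).
ω = 2π / 3.15×10^7 s = 1.99×10^-7 s⁻¹.
√((Cω)² + λ²) = √((141)² + 4.895²) = 141 W/(m²·K).
F₀ = A × √((Cω)²+λ²) = 1.607 × 141 = 227 W/m².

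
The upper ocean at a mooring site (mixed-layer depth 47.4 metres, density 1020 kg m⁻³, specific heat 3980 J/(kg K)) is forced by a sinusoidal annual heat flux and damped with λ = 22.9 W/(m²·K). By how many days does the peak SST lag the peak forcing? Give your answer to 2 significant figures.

60 days

Areal heat capacity C = ρ c_p D = 1020 × 3980 × 47.4 = 1.92×10^8 J m⁻² K⁻¹.
ω = 2π / 3.15×10^7 s = 1.99×10^-7 s⁻¹.
Phase lag φ = arctan(Cω/λ) = arctan(38.3/22.9) = 1.03 rad.
Time lag = φ / ω = 1.03 / 1.99×10^-7 = 5.18×10^6 s = 60.0 days.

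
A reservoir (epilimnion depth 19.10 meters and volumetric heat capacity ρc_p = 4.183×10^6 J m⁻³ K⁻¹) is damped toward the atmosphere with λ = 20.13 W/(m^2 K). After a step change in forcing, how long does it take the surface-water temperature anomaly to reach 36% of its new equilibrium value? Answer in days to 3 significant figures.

Areal heat capacity C = ρc_p × D = 4.183×10^6 × 19.10 = 7.99×10^7 J/(m^2 K).
τ = C / λ = 7.99×10^7 / 20.13 = 3.97×10^6 s.
Fraction reached: 1 − e^(−t/τ) = 0.36 ⇒ t = −τ ln(1 − 0.36) = τ × 0.446.
t = 1.77×10^6 s = 20.5 days.

20.5 days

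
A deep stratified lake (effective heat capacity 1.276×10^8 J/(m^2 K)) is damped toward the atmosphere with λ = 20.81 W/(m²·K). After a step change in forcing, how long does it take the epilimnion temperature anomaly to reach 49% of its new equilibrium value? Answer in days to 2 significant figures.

Areal heat capacity C = 1.276×10^8 J/(m^2 K) (given).
τ = C / λ = 1.28×10^8 / 20.81 = 6.13×10^6 s.
Fraction reached: 1 − e^(−t/τ) = 0.49 ⇒ t = −τ ln(1 − 0.49) = τ × 0.673.
t = 4.13×10^6 s = 47.8 days.

48 days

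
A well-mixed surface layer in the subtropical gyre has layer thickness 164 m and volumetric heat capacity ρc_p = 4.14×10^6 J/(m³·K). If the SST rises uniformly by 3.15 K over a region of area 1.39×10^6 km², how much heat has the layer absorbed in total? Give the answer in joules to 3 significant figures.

2.97×10^21 J

Areal heat capacity C = ρc_p × D = 4.14×10^6 × 164 = 6.79×10^8 J/(m²·K).
Heat per unit area: q = C ΔT = 6.79×10^8 × 3.15 = 2.14×10^9 J/m².
Total heat: Q = q × A = 2.14×10^9 × (1.39×10^6 × 10⁶ m²) = 2.97×10^21 J.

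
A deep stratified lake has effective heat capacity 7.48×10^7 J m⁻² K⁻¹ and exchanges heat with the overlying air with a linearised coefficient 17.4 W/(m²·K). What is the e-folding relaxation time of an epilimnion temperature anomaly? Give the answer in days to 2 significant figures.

50 days

Areal heat capacity C = 7.48×10^7 J m⁻² K⁻¹ (given).
Relaxation time τ = C / λ = 7.48×10^7 / 17.4 = 4.30×10^6 s.
In days: 4.30×10^6 s / (86400 s/day) = 49.8 days.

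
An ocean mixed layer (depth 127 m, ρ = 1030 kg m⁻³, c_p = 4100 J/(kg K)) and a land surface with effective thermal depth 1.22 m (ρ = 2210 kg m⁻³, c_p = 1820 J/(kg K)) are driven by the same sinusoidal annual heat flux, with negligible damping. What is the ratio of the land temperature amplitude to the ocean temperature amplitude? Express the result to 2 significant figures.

C_ocean = 1030 × 4100 × 127 = 5.36×10^8 J/(m²·K).
C_land = 2210 × 1820 × 1.22 = 4.91×10^6 J/(m²·K).
Undamped amplitude ∝ 1/C, so A_land/A_ocean = C_ocean/C_land = 109.

110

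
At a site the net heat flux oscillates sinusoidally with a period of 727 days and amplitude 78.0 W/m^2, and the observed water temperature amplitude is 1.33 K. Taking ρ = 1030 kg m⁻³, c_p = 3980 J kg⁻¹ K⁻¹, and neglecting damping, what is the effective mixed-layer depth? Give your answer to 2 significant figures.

ω = 2π / 6.28×10^7 s = 1.00×10^-7 s⁻¹.
Required C = F₀ / (A ω) = 78.0 / (1.33 × 1.00×10^-7) = 5.86×10^8 J/(m²·K).
D = C / (ρ c_p) = 5.86×10^8 / (1030 × 3980) = 143 m.

140 m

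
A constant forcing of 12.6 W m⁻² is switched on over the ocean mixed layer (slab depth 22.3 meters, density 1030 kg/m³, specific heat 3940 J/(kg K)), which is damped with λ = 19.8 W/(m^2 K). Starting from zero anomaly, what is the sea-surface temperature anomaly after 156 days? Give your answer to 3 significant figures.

Areal heat capacity C = ρ c_p D = 1030 × 3940 × 22.3 = 9.05×10^7 J/(m^2 K).
τ = C / λ = 9.05×10^7 / 19.8 = 4.57×10^6 s.
Equilibrium anomaly ΔT_eq = F / λ = 12.6 / 19.8 = 0.636 K.
t = 156 days = 1.35×10^7 s, so t/τ = 2.95.
ΔT(t) = ΔT_eq (1 − e^(−t/τ)) = 0.636 × (1 − e^−2.95) = 0.603 K.

0.603 K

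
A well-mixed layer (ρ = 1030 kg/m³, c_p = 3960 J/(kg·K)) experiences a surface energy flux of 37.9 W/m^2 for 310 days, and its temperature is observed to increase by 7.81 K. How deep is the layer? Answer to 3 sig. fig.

31.9 m

Heat input Q = F Δt = 37.9 × 2.68×10^7 s = 1.02×10^9 J/m².
Required areal heat capacity C = Q / ΔT = 1.30×10^8 J/(m²·K).
Depth D = C / (ρ c_p) = 1.30×10^8 / (1030 × 3960) = 31.9 m.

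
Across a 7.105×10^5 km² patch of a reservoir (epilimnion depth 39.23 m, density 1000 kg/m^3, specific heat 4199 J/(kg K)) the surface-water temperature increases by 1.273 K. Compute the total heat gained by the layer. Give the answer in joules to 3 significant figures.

1.49×10^20 J

Areal heat capacity C = ρ c_p D = 1000 × 4199 × 39.23 = 1.65×10^8 J m⁻² K⁻¹.
Heat per unit area: q = C ΔT = 1.65×10^8 × 1.273 = 2.10×10^8 J/m².
Total heat: Q = q × A = 2.10×10^8 × (7.105×10^5 × 10⁶ m²) = 1.49×10^20 J.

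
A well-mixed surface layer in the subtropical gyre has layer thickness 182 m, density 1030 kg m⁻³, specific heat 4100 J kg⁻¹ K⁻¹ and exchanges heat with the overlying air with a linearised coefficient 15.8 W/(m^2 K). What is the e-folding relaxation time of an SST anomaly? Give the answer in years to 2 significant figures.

1.5 years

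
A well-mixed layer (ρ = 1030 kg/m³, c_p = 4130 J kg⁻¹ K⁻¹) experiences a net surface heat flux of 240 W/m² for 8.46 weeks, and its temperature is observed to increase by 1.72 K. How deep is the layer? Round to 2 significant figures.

Heat input Q = F Δt = 240 × 5.12×10^6 s = 1.23×10^9 J/m².
Required areal heat capacity C = Q / ΔT = 7.14×10^8 J/(m²·K).
Depth D = C / (ρ c_p) = 7.14×10^8 / (1030 × 4130) = 168 m.

170 m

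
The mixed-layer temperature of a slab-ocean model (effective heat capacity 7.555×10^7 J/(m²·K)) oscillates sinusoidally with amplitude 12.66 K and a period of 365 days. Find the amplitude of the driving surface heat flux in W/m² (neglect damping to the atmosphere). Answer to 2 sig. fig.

Areal heat capacity C = 7.555×10^7 J/(m²·K) (given).
ω = 2π / 3.15×10^7 s = 1.99×10^-7 s⁻¹.
Cω = 7.56×10^7 × 1.99×10^-7 = 15.1 W/(m²·K).
F₀ = A × Cω = 12.66 × 15.1 = 191 W/m².

190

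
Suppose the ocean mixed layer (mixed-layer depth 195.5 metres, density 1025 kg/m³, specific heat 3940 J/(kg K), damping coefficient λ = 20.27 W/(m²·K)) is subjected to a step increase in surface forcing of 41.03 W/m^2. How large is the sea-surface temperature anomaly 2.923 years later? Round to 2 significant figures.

Areal heat capacity C = ρ c_p D = 1025 × 3940 × 195.5 = 7.90×10^8 J/(m^2 K).
τ = C / λ = 7.90×10^8 / 20.27 = 3.90×10^7 s.
Equilibrium anomaly ΔT_eq = F / λ = 41.03 / 20.27 = 2.02 K.
t = 2.923 years = 9.22×10^7 s, so t/τ = 2.37.
ΔT(t) = ΔT_eq (1 − e^(−t/τ)) = 2.02 × (1 − e^−2.37) = 1.83 K.

1.8 K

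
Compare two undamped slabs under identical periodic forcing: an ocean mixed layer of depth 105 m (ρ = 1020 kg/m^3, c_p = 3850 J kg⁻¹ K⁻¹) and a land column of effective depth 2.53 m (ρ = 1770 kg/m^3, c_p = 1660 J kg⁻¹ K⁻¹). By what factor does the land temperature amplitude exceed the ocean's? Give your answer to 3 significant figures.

55.5

C_ocean = 1020 × 3850 × 105 = 4.12×10^8 J/(m²·K).
C_land = 1770 × 1660 × 2.53 = 7.43×10^6 J/(m²·K).
Undamped amplitude ∝ 1/C, so A_land/A_ocean = C_ocean/C_land = 55.5.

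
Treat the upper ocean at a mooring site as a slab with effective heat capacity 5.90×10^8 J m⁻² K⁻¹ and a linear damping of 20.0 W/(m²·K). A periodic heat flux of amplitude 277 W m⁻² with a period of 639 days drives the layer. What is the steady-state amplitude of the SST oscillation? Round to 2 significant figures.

4.0 K

Areal heat capacity C = 5.90×10^8 J m⁻² K⁻¹ (given).
Angular frequency ω = 2π / T = 2π / 5.52×10^7 s = 1.14×10^-7 s⁻¹.
√((Cω)² + λ²) = √((67.1)² + 20.0²) = 70.1 W/(m²·K).
Amplitude A = F₀ / √((Cω)²+λ²) = 277 / 70.1 = 3.95 K.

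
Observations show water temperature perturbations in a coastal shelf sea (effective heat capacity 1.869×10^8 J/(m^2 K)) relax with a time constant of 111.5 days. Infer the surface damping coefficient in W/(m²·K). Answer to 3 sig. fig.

Areal heat capacity C = 1.869×10^8 J/(m^2 K) (given).
τ = 111.5 days = 9.63×10^6 s.
λ = C / τ = 1.87×10^8 / 9.63×10^6 = 19.4 W/(m²·K).

19.4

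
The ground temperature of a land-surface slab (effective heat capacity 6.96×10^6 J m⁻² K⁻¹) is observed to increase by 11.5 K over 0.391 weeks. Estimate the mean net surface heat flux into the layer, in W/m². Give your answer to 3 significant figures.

338

Areal heat capacity C = 6.96×10^6 J m⁻² K⁻¹ (given).
Required heat per unit area: Q = C ΔT = 6.96×10^6 × 11.5 = 8.00×10^7 J/m².
Flux F = Q / Δt = 8.00×10^7 / 2.36×10^5 s = 338 W/m².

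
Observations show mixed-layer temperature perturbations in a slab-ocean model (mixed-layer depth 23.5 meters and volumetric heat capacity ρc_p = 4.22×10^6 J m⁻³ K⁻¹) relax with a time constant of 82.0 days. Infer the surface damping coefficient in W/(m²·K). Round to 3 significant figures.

Areal heat capacity C = ρc_p × D = 4.22×10^6 × 23.5 = 9.92×10^7 J m⁻² K⁻¹.
τ = 82.0 days = 7.08×10^6 s.
λ = C / τ = 9.92×10^7 / 7.08×10^6 = 14.0 W/(m²·K).

14.0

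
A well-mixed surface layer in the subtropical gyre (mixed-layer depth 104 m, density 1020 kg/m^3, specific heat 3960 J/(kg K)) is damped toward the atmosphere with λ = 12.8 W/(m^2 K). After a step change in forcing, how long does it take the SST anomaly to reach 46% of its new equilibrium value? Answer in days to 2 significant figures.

230 days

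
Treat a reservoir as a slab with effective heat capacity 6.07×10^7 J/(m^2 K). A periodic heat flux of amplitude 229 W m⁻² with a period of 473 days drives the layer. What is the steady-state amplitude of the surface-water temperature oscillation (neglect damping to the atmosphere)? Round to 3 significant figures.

24.5 K

Areal heat capacity C = 6.07×10^7 J/(m^2 K) (given).
Angular frequency ω = 2π / T = 2π / 4.09×10^7 s = 1.54×10^-7 s⁻¹.
Cω = 6.07×10^7 × 1.54×10^-7 = 9.33 W/(m²·K).
Amplitude A = F₀ / (Cω) = 229 / 9.33 = 24.5 K.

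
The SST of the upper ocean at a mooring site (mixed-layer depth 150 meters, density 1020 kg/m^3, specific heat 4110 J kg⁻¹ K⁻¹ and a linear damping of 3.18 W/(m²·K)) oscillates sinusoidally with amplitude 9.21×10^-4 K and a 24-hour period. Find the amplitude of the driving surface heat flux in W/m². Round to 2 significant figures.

Areal heat capacity C = ρ c_p D = 1020 × 4110 × 150 = 6.29×10^8 J m⁻² K⁻¹.
ω = 2π / 86400 s = 7.27×10^-5 s⁻¹.
√((Cω)² + λ²) = √((45700)² + 3.18²) = 45700 W/(m²·K).
F₀ = A × √((Cω)²+λ²) = 9.21×10^-4 × 45700 = 42.1 W/m².

42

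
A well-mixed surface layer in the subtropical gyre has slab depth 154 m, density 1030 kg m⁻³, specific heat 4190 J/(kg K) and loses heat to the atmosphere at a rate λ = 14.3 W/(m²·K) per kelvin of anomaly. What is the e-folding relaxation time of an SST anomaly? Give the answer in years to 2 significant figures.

1.5 years

Areal heat capacity C = ρ c_p D = 1030 × 4190 × 154 = 6.65×10^8 J/(m²·K).
Relaxation time τ = C / λ = 6.65×10^8 / 14.3 = 4.65×10^7 s.
In years: 4.65×10^7 s / (3.156×10^7 s/year) = 1.47 years.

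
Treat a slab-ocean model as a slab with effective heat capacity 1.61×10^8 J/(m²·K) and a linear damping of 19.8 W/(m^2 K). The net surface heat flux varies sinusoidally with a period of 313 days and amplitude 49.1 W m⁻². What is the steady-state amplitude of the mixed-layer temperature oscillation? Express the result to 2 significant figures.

1.2 K

Areal heat capacity C = 1.61×10^8 J/(m²·K) (given).
Angular frequency ω = 2π / T = 2π / 2.70×10^7 s = 2.32×10^-7 s⁻¹.
√((Cω)² + λ²) = √((37.4)² + 19.8²) = 42.3 W/(m²·K).
Amplitude A = F₀ / √((Cω)²+λ²) = 49.1 / 42.3 = 1.16 K.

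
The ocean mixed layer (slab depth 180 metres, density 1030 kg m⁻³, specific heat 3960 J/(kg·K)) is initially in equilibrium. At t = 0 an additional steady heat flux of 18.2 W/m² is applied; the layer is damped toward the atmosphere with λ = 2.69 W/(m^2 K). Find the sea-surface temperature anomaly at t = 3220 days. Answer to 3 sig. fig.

4.32 K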